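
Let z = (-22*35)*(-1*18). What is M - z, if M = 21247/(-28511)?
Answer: -395183707/28511 ≈ -13861.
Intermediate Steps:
M = -21247/28511 (M = 21247*(-1/28511) = -21247/28511 ≈ -0.74522)
z = 13860 (z = -770*(-18) = 13860)
M - z = -21247/28511 - 1*13860 = -21247/28511 - 13860 = -395183707/28511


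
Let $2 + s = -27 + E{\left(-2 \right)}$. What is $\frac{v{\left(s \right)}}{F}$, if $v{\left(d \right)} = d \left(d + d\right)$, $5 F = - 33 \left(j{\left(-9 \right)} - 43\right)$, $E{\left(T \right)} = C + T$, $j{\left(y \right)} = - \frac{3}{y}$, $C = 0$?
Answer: $\frac{4805}{704} \approx 6.8253$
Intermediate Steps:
$E{\left(T \right)} = T$ ($E{\left(T \right)} = 0 + T = T$)
$s = -31$ ($s = -2 - 29 = -31$)
$F = \frac{1408}{5}$ ($F = \frac{\left(-33\right) \left(- \frac{3}{-9} - 43\right)}{5} = \frac{\left(-33\right) \left(\left(-3\right) \left(- \frac{1}{9}\right) - 43\right)}{5} = \frac{\left(-33\right) \left(\frac{1}{3} - 43\right)}{5} = \frac{\left(-33\right) \left(- \frac{128}{3}\right)}{5} = \frac{1}{5} \cdot 1408 = \frac{1408}{5} \approx 281.6$)
$v{\left(d \right)} = 2 d^{2}$ ($v{\left(d \right)} = d 2 d = 2 d^{2}$)
$\frac{v{\left(s \right)}}{F} = \frac{2 \left(-31\right)^{2}}{\frac{1408}{5}} = 2 \cdot 961 \cdot \frac{5}{1408} = 1922 \cdot \frac{5}{1408} = \frac{4805}{704}$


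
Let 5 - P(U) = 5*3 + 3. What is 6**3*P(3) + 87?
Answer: -2721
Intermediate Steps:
P(U) = -13 (P(U) = 5 - (5*3 + 3) = 5 - (15 + 3) = 5 - 1*18 = 5 - 18 = -13)
6**3*P(3) + 87 = 6**3*(-13) + 87 = 216*(-13) + 87 = -2808 + 87 = -2721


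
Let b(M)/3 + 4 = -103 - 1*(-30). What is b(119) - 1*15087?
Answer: -15318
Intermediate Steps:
b(M) = -231 (b(M) = -12 + 3*(-103 - 1*(-30)) = -12 + 3*(-103 + 30) = -12 + 3*(-73) = -12 - 219 = -231)
b(119) - 1*15087 = -231 - 1*15087 = -231 - 15087 = -15318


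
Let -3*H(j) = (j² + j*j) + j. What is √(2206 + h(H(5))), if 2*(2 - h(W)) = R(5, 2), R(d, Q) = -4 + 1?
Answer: 3*√982/2 ≈ 47.005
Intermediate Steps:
R(d, Q) = -3
H(j) = -2*j²/3 - j/3 (H(j) = -((j² + j*j) + j)/3 = -((j² + j²) + j)/3 = -(2*j² + j)/3 = -(j + 2*j²)/3 = -2*j²/3 - j/3)
h(W) = 7/2 (h(W) = 2 - ½*(-3) = 2 + 3/2 = 7/2)
√(2206 + h(H(5))) = √(2206 + 7/2) = √(4419/2) = 3*√982/2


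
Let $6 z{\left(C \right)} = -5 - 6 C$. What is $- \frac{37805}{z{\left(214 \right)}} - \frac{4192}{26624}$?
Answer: $\frac{188553701}{1072448} \approx 175.82$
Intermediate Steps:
$z{\left(C \right)} = - \frac{5}{6} - C$ ($z{\left(C \right)} = \frac{-5 - 6 C}{6} = - \frac{5}{6} - C$)
$- \frac{37805}{z{\left(214 \right)}} - \frac{4192}{26624} = - \frac{37805}{- \frac{5}{6} - 214} - \frac{4192}{26624} = - \frac{37805}{- \frac{5}{6} - 214} - \frac{131}{832} = - \frac{37805}{- \frac{1289}{6}} - \frac{131}{832} = \left(-37805\right) \left(- \frac{6}{1289}\right) - \frac{131}{832} = \frac{226830}{1289} - \frac{131}{832} = \frac{188553701}{1072448}$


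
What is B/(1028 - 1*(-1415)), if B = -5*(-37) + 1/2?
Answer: 53/698 ≈ 0.075931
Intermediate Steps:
B = 371/2 (B = 185 + ½ = 371/2 ≈ 185.50)
B/(1028 - 1*(-1415)) = 371/(2*(1028 - 1*(-1415))) = 371/(2*(1028 + 1415)) = (371/2)/2443 = (371/2)*(1/2443) = 53/698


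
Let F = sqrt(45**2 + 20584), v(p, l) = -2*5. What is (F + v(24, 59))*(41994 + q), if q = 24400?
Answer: -663940 + 66394*sqrt(22609) ≈ 9.3192e+6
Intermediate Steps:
v(p, l) = -10
F = sqrt(22609) (F = sqrt(2025 + 20584) = sqrt(22609) ≈ 150.36)
(F + v(24, 59))*(41994 + q) = (sqrt(22609) - 10)*(41994 + 24400) = (-10 + sqrt(22609))*66394 = -663940 + 66394*sqrt(22609)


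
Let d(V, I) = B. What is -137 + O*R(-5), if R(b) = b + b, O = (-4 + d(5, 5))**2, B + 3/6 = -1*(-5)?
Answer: -279/2 ≈ -139.50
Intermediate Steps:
B = 9/2 (B = -1/2 - 1*(-5) = -1/2 + 5 = 9/2 ≈ 4.5000)
d(V, I) = 9/2
O = 1/4 (O = (-4 + 9/2)**2 = (1/2)**2 = 1/4 ≈ 0.25000)
R(b) = 2*b
-137 + O*R(-5) = -137 + (2*(-5))/4 = -137 + (1/4)*(-10) = -137 - 5/2 = -279/2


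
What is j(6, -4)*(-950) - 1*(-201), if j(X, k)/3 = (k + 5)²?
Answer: -2649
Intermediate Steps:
j(X, k) = 3*(5 + k)² (j(X, k) = 3*(k + 5)² = 3*(5 + k)²)
j(6, -4)*(-950) - 1*(-201) = (3*(5 - 4)²)*(-950) - 1*(-201) = (3*1²)*(-950) + 201 = (3*1)*(-950) + 201 = 3*(-950) + 201 = -2850 + 201 = -2649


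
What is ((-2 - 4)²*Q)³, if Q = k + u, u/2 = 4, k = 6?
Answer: 128024064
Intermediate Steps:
u = 8 (u = 2*4 = 8)
Q = 14 (Q = 6 + 8 = 14)
((-2 - 4)²*Q)³ = ((-2 - 4)²*14)³ = ((-6)²*14)³ = (36*14)³ = 504³ = 128024064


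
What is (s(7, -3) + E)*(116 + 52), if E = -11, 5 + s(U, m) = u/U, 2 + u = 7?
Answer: -2568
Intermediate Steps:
u = 5 (u = -2 + 7 = 5)
s(U, m) = -5 + 5/U
(s(7, -3) + E)*(116 + 52) = ((-5 + 5/7) - 11)*(116 + 52) = ((-5 + 5*(⅐)) - 11)*168 = ((-5 + 5/7) - 11)*168 = (-30/7 - 11)*168 = -107/7*168 = -2568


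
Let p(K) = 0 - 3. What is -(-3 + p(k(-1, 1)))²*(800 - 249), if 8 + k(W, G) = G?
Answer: -19836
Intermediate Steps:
k(W, G) = -8 + G
p(K) = -3
-(-3 + p(k(-1, 1)))²*(800 - 249) = -(-3 - 3)²*(800 - 249) = -(-6)²*551 = -36*551 = -1*19836 = -19836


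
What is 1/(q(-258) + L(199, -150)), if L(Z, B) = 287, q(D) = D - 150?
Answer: -1/121 ≈ -0.0082645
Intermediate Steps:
q(D) = -150 + D
1/(q(-258) + L(199, -150)) = 1/((-150 - 258) + 287) = 1/(-408 + 287) = 1/(-121) = -1/121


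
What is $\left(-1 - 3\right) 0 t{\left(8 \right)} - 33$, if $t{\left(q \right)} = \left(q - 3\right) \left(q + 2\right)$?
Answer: $-33$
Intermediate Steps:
$t{\left(q \right)} = \left(-3 + q\right) \left(2 + q\right)$
$\left(-1 - 3\right) 0 t{\left(8 \right)} - 33 = \left(-1 - 3\right) 0 \left(-6 + 8^{2} - 8\right) - 33 = \left(-4\right) 0 \left(-6 + 64 - 8\right) - 33 = 0 \cdot 50 - 33 = 0 - 33 = -33$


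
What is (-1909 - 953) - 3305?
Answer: -6167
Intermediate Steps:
(-1909 - 953) - 3305 = -2862 - 3305 = -6167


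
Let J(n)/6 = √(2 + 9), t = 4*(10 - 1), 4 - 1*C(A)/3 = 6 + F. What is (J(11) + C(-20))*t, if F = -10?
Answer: 864 + 216*√11 ≈ 1580.4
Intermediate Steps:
C(A) = 24 (C(A) = 12 - 3*(6 - 10) = 12 - 3*(-4) = 12 + 12 = 24)
t = 36 (t = 4*9 = 36)
J(n) = 6*√11 (J(n) = 6*√(2 + 9) = 6*√11)
(J(11) + C(-20))*t = (6*√11 + 24)*36 = (24 + 6*√11)*36 = 864 + 216*√11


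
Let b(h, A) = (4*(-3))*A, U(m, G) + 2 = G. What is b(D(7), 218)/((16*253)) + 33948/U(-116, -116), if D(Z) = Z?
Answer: -8608137/29854 ≈ -288.34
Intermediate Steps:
U(m, G) = -2 + G
b(h, A) = -12*A
b(D(7), 218)/((16*253)) + 33948/U(-116, -116) = (-12*218)/((16*253)) + 33948/(-2 - 116) = -2616/4048 + 33948/(-118) = -2616*1/4048 + 33948*(-1/118) = -327/506 - 16974/59 = -8608137/29854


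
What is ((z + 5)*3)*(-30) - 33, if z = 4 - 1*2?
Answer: -663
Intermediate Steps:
z = 2 (z = 4 - 2 = 2)
((z + 5)*3)*(-30) - 33 = ((2 + 5)*3)*(-30) - 33 = (7*3)*(-30) - 33 = 21*(-30) - 33 = -630 - 33 = -663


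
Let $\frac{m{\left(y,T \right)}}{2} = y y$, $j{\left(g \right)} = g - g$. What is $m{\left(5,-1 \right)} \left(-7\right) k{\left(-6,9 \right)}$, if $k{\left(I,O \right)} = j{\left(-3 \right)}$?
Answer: $0$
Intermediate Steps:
$j{\left(g \right)} = 0$
$m{\left(y,T \right)} = 2 y^{2}$ ($m{\left(y,T \right)} = 2 y y = 2 y^{2}$)
$k{\left(I,O \right)} = 0$
$m{\left(5,-1 \right)} \left(-7\right) k{\left(-6,9 \right)} = 2 \cdot 5^{2} \left(-7\right) 0 = 2 \cdot 25 \left(-7\right) 0 = 50 \left(-7\right) 0 = \left(-350\right) 0 = 0$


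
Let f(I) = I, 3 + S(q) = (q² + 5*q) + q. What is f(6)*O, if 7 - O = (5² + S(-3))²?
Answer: -972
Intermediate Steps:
S(q) = -3 + q² + 6*q (S(q) = -3 + ((q² + 5*q) + q) = -3 + (q² + 6*q) = -3 + q² + 6*q)
O = -162 (O = 7 - (5² + (-3 + (-3)² + 6*(-3)))² = 7 - (25 + (-3 + 9 - 18))² = 7 - (25 - 12)² = 7 - 1*13² = 7 - 1*169 = 7 - 169 = -162)
f(6)*O = 6*(-162) = -972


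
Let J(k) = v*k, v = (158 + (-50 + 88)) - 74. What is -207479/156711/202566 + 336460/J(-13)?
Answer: -410795937676679/1936403545986 ≈ -212.14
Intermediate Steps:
v = 122 (v = (158 + 38) - 74 = 196 - 74 = 122)
J(k) = 122*k
-207479/156711/202566 + 336460/J(-13) = -207479/156711/202566 + 336460/((122*(-13))) = -207479*1/156711*(1/202566) + 336460/(-1586) = -207479/156711*1/202566 + 336460*(-1/1586) = -207479/31744320426 - 168230/793 = -410795937676679/1936403545986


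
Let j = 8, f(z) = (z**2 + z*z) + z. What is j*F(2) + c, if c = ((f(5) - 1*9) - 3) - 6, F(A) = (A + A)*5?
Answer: 197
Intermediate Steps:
f(z) = z + 2*z**2 (f(z) = (z**2 + z**2) + z = 2*z**2 + z = z + 2*z**2)
F(A) = 10*A (F(A) = (2*A)*5 = 10*A)
c = 37 (c = ((5*(1 + 2*5) - 1*9) - 3) - 6 = ((5*(1 + 10) - 9) - 3) - 6 = ((5*11 - 9) - 3) - 6 = ((55 - 9) - 3) - 6 = (46 - 3) - 6 = 43 - 6 = 37)
j*F(2) + c = 8*(10*2) + 37 = 8*20 + 37 = 160 + 37 = 197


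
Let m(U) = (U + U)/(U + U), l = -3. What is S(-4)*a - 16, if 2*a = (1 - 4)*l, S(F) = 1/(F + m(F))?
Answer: -35/2 ≈ -17.500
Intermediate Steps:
m(U) = 1 (m(U) = (2*U)/((2*U)) = (2*U)*(1/(2*U)) = 1)
S(F) = 1/(1 + F) (S(F) = 1/(F + 1) = 1/(1 + F))
a = 9/2 (a = ((1 - 4)*(-3))/2 = (-3*(-3))/2 = (1/2)*9 = 9/2 ≈ 4.5000)
S(-4)*a - 16 = (9/2)/(1 - 4) - 16 = (9/2)/(-3) - 16 = -1/3*9/2 - 16 = -3/2 - 16 = -35/2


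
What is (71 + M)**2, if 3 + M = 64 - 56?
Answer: 5776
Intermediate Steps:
M = 5 (M = -3 + (64 - 56) = -3 + 8 = 5)
(71 + M)**2 = (71 + 5)**2 = 76**2 = 5776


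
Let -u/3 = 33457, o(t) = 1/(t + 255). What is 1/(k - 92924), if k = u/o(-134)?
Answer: -1/12237815 ≈ -8.1714e-8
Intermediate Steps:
o(t) = 1/(255 + t)
u = -100371 (u = -3*33457 = -100371)
k = -12144891 (k = -100371/(1/(255 - 134)) = -100371/(1/121) = -100371/1/121 = -100371*121 = -12144891)
1/(k - 92924) = 1/(-12144891 - 92924) = 1/(-12237815) = -1/12237815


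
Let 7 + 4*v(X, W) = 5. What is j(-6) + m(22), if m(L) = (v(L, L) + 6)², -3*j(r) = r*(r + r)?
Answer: 25/4 ≈ 6.2500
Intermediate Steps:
v(X, W) = -½ (v(X, W) = -7/4 + (¼)*5 = -7/4 + 5/4 = -½)
j(r) = -2*r²/3 (j(r) = -r*(r + r)/3 = -r*2*r/3 = -2*r²/3)
m(L) = 121/4 (m(L) = (-½ + 6)² = (11/2)² = 121/4)
j(-6) + m(22) = -⅔*(-6)² + 121/4 = -⅔*36 + 121/4 = -24 + 121/4 = 25/4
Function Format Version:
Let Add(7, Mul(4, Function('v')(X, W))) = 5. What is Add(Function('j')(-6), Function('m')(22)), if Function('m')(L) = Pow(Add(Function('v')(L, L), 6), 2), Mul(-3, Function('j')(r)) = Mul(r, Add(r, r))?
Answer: Rational(25, 4) ≈ 6.2500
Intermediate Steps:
Function('v')(X, W) = Rational(-1, 2) (Function('v')(X, W) = Add(Rational(-7, 4), Mul(Rational(1, 4), 5)) = Add(Rational(-7, 4), Rational(5, 4)) = Rational(-1, 2))
Function('j')(r) = Mul(Rational(-2, 3), Pow(r, 2)) (Function('j')(r) = Mul(Rational(-1, 3), Mul(r, Add(r, r))) = Mul(Rational(-1, 3), Mul(r, Mul(2, r))) = Mul(Rational(-1, 3), Mul(2, Pow(r, 2))) = Mul(Rational(-2, 3), Pow(r, 2)))
Function('m')(L) = Rational(121, 4) (Function('m')(L) = Pow(Add(Rational(-1, 2), 6), 2) = Pow(Rational(11, 2), 2) = Rational(121, 4))
Add(Function('j')(-6), Function('m')(22)) = Add(Mul(Rational(-2, 3), Pow(-6, 2)), Rational(121, 4)) = Add(Mul(Rational(-2, 3), 36), Rational(121, 4)) = Add(-24, Rational(121, 4)) = Rational(25, 4)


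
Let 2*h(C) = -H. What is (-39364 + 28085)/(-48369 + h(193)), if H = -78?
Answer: 11279/48330 ≈ 0.23337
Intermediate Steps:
h(C) = 39 (h(C) = (-1*(-78))/2 = (1/2)*78 = 39)
(-39364 + 28085)/(-48369 + h(193)) = (-39364 + 28085)/(-48369 + 39) = -11279/(-48330) = -11279*(-1/48330) = 11279/48330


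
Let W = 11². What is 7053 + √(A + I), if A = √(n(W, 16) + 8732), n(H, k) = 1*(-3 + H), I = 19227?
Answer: 7053 + √(19227 + 5*√354) ≈ 7192.0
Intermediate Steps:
W = 121
n(H, k) = -3 + H
A = 5*√354 (A = √((-3 + 121) + 8732) = √(118 + 8732) = √8850 = 5*√354 ≈ 94.074)
7053 + √(A + I) = 7053 + √(5*√354 + 19227) = 7053 + √(19227 + 5*√354)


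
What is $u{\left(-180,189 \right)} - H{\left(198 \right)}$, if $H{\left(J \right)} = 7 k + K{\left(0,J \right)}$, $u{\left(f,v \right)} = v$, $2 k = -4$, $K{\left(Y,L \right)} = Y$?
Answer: $203$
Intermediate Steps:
$k = -2$ ($k = \frac{1}{2} \left(-4\right) = -2$)
$H{\left(J \right)} = -14$ ($H{\left(J \right)} = 7 \left(-2\right) + 0 = -14 + 0 = -14$)
$u{\left(-180,189 \right)} - H{\left(198 \right)} = 189 - -14 = 189 + 14 = 203$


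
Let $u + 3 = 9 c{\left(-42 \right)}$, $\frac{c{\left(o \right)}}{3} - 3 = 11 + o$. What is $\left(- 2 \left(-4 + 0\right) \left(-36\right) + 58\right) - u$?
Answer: $529$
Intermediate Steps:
$c{\left(o \right)} = 42 + 3 o$ ($c{\left(o \right)} = 9 + 3 \left(11 + o\right) = 9 + \left(33 + 3 o\right) = 42 + 3 o$)
$u = -759$ ($u = -3 + 9 \left(42 + 3 \left(-42\right)\right) = -3 + 9 \left(42 - 126\right) = -3 + 9 \left(-84\right) = -3 - 756 = -759$)
$\left(- 2 \left(-4 + 0\right) \left(-36\right) + 58\right) - u = \left(- 2 \left(-4 + 0\right) \left(-36\right) + 58\right) - -759 = \left(\left(-2\right) \left(-4\right) \left(-36\right) + 58\right) + 759 = \left(8 \left(-36\right) + 58\right) + 759 = \left(-288 + 58\right) + 759 = -230 + 759 = 529$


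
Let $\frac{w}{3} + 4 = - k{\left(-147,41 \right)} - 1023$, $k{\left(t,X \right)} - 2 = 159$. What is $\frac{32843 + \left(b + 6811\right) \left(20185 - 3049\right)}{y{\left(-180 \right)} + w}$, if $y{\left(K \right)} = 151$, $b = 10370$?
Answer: $- \frac{294446459}{3413} \approx -86272.0$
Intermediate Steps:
$k{\left(t,X \right)} = 161$ ($k{\left(t,X \right)} = 2 + 159 = 161$)
$w = -3564$ ($w = -12 + 3 \left(\left(-1\right) 161 - 1023\right) = -12 + 3 \left(-161 - 1023\right) = -12 + 3 \left(-1184\right) = -12 - 3552 = -3564$)
$\frac{32843 + \left(b + 6811\right) \left(20185 - 3049\right)}{y{\left(-180 \right)} + w} = \frac{32843 + \left(10370 + 6811\right) \left(20185 - 3049\right)}{151 - 3564} = \frac{32843 + 17181 \cdot 17136}{-3413} = \left(32843 + 294413616\right) \left(- \frac{1}{3413}\right) = 294446459 \left(- \frac{1}{3413}\right) = - \frac{294446459}{3413}$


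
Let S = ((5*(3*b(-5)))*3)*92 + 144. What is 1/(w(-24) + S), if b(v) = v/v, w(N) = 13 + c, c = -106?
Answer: 1/4191 ≈ 0.00023861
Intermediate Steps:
w(N) = -93 (w(N) = 13 - 106 = -93)
b(v) = 1
S = 4284 (S = ((5*(3*1))*3)*92 + 144 = ((5*3)*3)*92 + 144 = (15*3)*92 + 144 = 45*92 + 144 = 4140 + 144 = 4284)
1/(w(-24) + S) = 1/(-93 + 4284) = 1/4191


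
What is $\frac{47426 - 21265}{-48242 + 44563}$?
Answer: $- \frac{26161}{3679} \approx -7.1109$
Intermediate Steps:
$\frac{47426 - 21265}{-48242 + 44563} = \frac{26161}{-3679} = 26161 \left(- \frac{1}{3679}\right) = - \frac{26161}{3679}$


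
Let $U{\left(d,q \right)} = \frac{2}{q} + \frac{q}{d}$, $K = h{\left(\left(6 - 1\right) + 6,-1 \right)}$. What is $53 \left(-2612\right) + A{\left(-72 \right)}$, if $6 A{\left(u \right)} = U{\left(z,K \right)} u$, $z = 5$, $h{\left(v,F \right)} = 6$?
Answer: $- \frac{692272}{5} \approx -1.3845 \cdot 10^{5}$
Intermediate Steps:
$K = 6$
$A{\left(u \right)} = \frac{23 u}{90}$ ($A{\left(u \right)} = \frac{\left(\frac{2}{6} + \frac{6}{5}\right) u}{6} = \frac{\left(2 \cdot \frac{1}{6} + 6 \cdot \frac{1}{5}\right) u}{6} = \frac{\left(\frac{1}{3} + \frac{6}{5}\right) u}{6} = \frac{\frac{23}{15} u}{6} = \frac{23 u}{90}$)
$53 \left(-2612\right) + A{\left(-72 \right)} = 53 \left(-2612\right) + \frac{23}{90} \left(-72\right) = -138436 - \frac{92}{5} = - \frac{692272}{5}$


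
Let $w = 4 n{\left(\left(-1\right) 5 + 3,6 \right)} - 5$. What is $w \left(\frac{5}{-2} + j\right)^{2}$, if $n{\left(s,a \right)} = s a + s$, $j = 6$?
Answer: $- \frac{2989}{4} \approx -747.25$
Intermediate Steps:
$n{\left(s,a \right)} = s + a s$ ($n{\left(s,a \right)} = a s + s = s + a s$)
$w = -61$ ($w = 4 \left(\left(-1\right) 5 + 3\right) \left(1 + 6\right) - 5 = 4 \left(-5 + 3\right) 7 - 5 = 4 \left(\left(-2\right) 7\right) - 5 = 4 \left(-14\right) - 5 = -56 - 5 = -61$)
$w \left(\frac{5}{-2} + j\right)^{2} = - 61 \left(\frac{5}{-2} + 6\right)^{2} = - 61 \left(5 \left(- \frac{1}{2}\right) + 6\right)^{2} = - 61 \left(- \frac{5}{2} + 6\right)^{2} = - 61 \left(\frac{7}{2}\right)^{2} = \left(-61\right) \frac{49}{4} = - \frac{2989}{4}$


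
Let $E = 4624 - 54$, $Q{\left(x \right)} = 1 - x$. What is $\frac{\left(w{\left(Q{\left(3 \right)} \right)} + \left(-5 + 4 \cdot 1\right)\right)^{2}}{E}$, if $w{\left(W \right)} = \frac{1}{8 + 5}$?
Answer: $\frac{72}{386165} \approx 0.00018645$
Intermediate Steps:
$w{\left(W \right)} = \frac{1}{13}$
$E = 4570$ ($E = 4624 - 54 = 4570$)
$\frac{\left(w{\left(Q{\left(3 \right)} \right)} + \left(-5 + 4 \cdot 1\right)\right)^{2}}{E} = \frac{\left(\frac{1}{13} + \left(-5 + 4 \cdot 1\right)\right)^{2}}{4570} = \left(\frac{1}{13} + \left(-5 + 4\right)\right)^{2} \cdot \frac{1}{4570} = \left(\frac{1}{13} - 1\right)^{2} \cdot \frac{1}{4570} = \left(- \frac{12}{13}\right)^{2} \cdot \frac{1}{4570} = \frac{144}{169} \cdot \frac{1}{4570} = \frac{72}{386165}$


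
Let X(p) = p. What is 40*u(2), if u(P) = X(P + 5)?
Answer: 280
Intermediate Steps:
u(P) = 5 + P (u(P) = P + 5 = 5 + P)
40*u(2) = 40*(5 + 2) = 40*7 = 280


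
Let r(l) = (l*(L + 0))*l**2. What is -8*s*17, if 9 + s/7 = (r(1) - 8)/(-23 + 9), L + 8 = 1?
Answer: 7548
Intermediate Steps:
L = -7 (L = -8 + 1 = -7)
r(l) = -7*l**3 (r(l) = (l*(-7 + 0))*l**2 = (l*(-7))*l**2 = (-7*l)*l**2 = -7*l**3)
s = -111/2 (s = -63 + 7*((-7*1**3 - 8)/(-23 + 9)) = -63 + 7*((-7*1 - 8)/(-14)) = -63 + 7*((-7 - 8)*(-1/14)) = -63 + 7*(-15*(-1/14)) = -63 + 7*(15/14) = -63 + 15/2 = -111/2 ≈ -55.500)
-8*s*17 = -8*(-111/2)*17 = 444*17 = 7548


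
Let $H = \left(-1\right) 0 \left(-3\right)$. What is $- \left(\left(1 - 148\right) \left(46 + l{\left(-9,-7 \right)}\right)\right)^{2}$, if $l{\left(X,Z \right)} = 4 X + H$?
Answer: $-2160900$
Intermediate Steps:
$H = 0$ ($H = 0 \left(-3\right) = 0$)
$l{\left(X,Z \right)} = 4 X$ ($l{\left(X,Z \right)} = 4 X + 0 = 4 X$)
$- \left(\left(1 - 148\right) \left(46 + l{\left(-9,-7 \right)}\right)\right)^{2} = - \left(\left(1 - 148\right) \left(46 + 4 \left(-9\right)\right)\right)^{2} = - \left(- 147 \left(46 - 36\right)\right)^{2} = - \left(\left(-147\right) 10\right)^{2} = - \left(-1470\right)^{2} = \left(-1\right) 2160900 = -2160900$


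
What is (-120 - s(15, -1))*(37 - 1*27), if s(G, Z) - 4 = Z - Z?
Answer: -1240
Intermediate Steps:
s(G, Z) = 4 (s(G, Z) = 4 + (Z - Z) = 4 + 0 = 4)
(-120 - s(15, -1))*(37 - 1*27) = (-120 - 1*4)*(37 - 1*27) = (-120 - 4)*(37 - 27) = -124*10 = -1240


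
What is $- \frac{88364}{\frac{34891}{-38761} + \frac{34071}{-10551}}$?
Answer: $\frac{3011498955767}{140730081} \approx 21399.0$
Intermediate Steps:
$- \frac{88364}{\frac{34891}{-38761} + \frac{34071}{-10551}} = - \frac{88364}{34891 \left(- \frac{1}{38761}\right) + 34071 \left(- \frac{1}{10551}\right)} = - \frac{88364}{- \frac{34891}{38761} - \frac{11357}{3517}} = - \frac{88364}{- \frac{562920324}{136322437}} = \left(-88364\right) \left(- \frac{136322437}{562920324}\right) = \frac{3011498955767}{140730081}$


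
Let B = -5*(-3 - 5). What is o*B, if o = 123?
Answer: 4920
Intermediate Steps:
B = 40 (B = -5*(-8) = 40)
o*B = 123*40 = 4920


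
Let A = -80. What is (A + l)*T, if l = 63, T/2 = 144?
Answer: -4896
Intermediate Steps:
T = 288 (T = 2*144 = 288)
(A + l)*T = (-80 + 63)*288 = -17*288 = -4896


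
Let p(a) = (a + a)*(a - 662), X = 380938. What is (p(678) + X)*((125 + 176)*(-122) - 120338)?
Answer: -63237696040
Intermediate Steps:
p(a) = 2*a*(-662 + a) (p(a) = (2*a)*(-662 + a) = 2*a*(-662 + a))
(p(678) + X)*((125 + 176)*(-122) - 120338) = (2*678*(-662 + 678) + 380938)*((125 + 176)*(-122) - 120338) = (2*678*16 + 380938)*(301*(-122) - 120338) = (21696 + 380938)*(-36722 - 120338) = 402634*(-157060) = -63237696040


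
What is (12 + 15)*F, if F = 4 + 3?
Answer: 189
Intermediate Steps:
F = 7
(12 + 15)*F = (12 + 15)*7 = 27*7 = 189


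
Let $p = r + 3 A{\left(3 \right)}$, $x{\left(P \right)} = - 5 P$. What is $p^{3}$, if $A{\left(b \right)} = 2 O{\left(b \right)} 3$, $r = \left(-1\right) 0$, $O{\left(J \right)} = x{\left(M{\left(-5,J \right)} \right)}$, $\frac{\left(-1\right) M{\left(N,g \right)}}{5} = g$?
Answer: $2460375000$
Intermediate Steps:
$M{\left(N,g \right)} = - 5 g$
$O{\left(J \right)} = 25 J$ ($O{\left(J \right)} = - 5 \left(- 5 J\right) = 25 J$)
$r = 0$
$A{\left(b \right)} = 150 b$ ($A{\left(b \right)} = 2 \cdot 25 b 3 = 50 b 3 = 150 b$)
$p = 1350$ ($p = 0 + 3 \cdot 150 \cdot 3 = 0 + 3 \cdot 450 = 0 + 1350 = 1350$)
$p^{3} = 1350^{3} = 2460375000$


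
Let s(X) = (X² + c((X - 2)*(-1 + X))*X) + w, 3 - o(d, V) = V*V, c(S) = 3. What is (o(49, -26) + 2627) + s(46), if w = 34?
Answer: 4242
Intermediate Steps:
o(d, V) = 3 - V² (o(d, V) = 3 - V*V = 3 - V²)
s(X) = 34 + X² + 3*X (s(X) = (X² + 3*X) + 34 = 34 + X² + 3*X)
(o(49, -26) + 2627) + s(46) = ((3 - 1*(-26)²) + 2627) + (34 + 46² + 3*46) = ((3 - 1*676) + 2627) + (34 + 2116 + 138) = ((3 - 676) + 2627) + 2288 = (-673 + 2627) + 2288 = 1954 + 2288 = 4242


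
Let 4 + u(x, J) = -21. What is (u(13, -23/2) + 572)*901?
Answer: 492847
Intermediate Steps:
u(x, J) = -25 (u(x, J) = -4 - 21 = -25)
(u(13, -23/2) + 572)*901 = (-25 + 572)*901 = 547*901 = 492847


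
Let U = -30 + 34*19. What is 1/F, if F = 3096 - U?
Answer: 1/2480 ≈ 0.00040323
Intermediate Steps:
U = 616 (U = -30 + 646 = 616)
F = 2480 (F = 3096 - 1*616 = 3096 - 616 = 2480)
1/F = 1/2480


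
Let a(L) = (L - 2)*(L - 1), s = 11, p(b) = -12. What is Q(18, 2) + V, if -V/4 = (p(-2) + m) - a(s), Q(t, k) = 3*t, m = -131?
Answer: 986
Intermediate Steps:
a(L) = (-1 + L)*(-2 + L) (a(L) = (-2 + L)*(-1 + L) = (-1 + L)*(-2 + L))
V = 932 (V = -4*((-12 - 131) - (2 + 11² - 3*11)) = -4*(-143 - (2 + 121 - 33)) = -4*(-143 - 1*90) = -4*(-143 - 90) = -4*(-233) = 932)
Q(18, 2) + V = 3*18 + 932 = 54 + 932 = 986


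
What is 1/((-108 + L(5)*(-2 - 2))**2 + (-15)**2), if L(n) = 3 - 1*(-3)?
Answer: 1/17649 ≈ 5.6660e-5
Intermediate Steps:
L(n) = 6 (L(n) = 3 + 3 = 6)
1/((-108 + L(5)*(-2 - 2))**2 + (-15)**2) = 1/((-108 + 6*(-2 - 2))**2 + (-15)**2) = 1/((-108 + 6*(-4))**2 + 225) = 1/((-108 - 24)**2 + 225) = 1/((-132)**2 + 225) = 1/(17424 + 225) = 1/17649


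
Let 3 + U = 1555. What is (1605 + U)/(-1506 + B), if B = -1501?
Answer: -3157/3007 ≈ -1.0499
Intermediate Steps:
U = 1552 (U = -3 + 1555 = 1552)
(1605 + U)/(-1506 + B) = (1605 + 1552)/(-1506 - 1501) = 3157/(-3007) = 3157*(-1/3007) = -3157/3007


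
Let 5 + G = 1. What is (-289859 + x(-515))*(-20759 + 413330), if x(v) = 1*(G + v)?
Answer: -113993981838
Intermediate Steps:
G = -4 (G = -5 + 1 = -4)
x(v) = -4 + v (x(v) = 1*(-4 + v) = -4 + v)
(-289859 + x(-515))*(-20759 + 413330) = (-289859 + (-4 - 515))*(-20759 + 413330) = (-289859 - 519)*392571 = -290378*392571 = -113993981838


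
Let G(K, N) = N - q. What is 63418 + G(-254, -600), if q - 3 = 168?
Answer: 62647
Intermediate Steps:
q = 171 (q = 3 + 168 = 171)
G(K, N) = -171 + N (G(K, N) = N - 1*171 = N - 171 = -171 + N)
63418 + G(-254, -600) = 63418 + (-171 - 600) = 63418 - 771 = 62647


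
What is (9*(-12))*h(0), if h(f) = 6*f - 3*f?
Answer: 0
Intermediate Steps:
h(f) = 3*f
(9*(-12))*h(0) = (9*(-12))*(3*0) = -108*0 = 0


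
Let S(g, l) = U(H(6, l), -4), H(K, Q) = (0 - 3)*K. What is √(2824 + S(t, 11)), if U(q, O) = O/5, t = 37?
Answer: 2*√17645/5 ≈ 53.134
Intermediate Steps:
H(K, Q) = -3*K
U(q, O) = O/5 (U(q, O) = O*(⅕) = O/5)
S(g, l) = -⅘ (S(g, l) = (⅕)*(-4) = -⅘)
√(2824 + S(t, 11)) = √(2824 - ⅘) = √(14116/5) = 2*√17645/5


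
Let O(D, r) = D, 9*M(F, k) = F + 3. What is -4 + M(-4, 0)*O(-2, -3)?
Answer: -34/9 ≈ -3.7778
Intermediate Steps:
M(F, k) = ⅓ + F/9 (M(F, k) = (F + 3)/9 = (3 + F)/9 = ⅓ + F/9)
-4 + M(-4, 0)*O(-2, -3) = -4 + (⅓ + (⅑)*(-4))*(-2) = -4 + (⅓ - 4/9)*(-2) = -4 - ⅑*(-2) = -4 + 2/9 = -34/9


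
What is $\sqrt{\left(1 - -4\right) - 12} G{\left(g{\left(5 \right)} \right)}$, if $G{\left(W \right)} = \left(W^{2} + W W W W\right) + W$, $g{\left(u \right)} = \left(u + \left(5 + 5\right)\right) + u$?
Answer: $160420 i \sqrt{7} \approx 4.2443 \cdot 10^{5} i$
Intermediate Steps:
$g{\left(u \right)} = 10 + 2 u$ ($g{\left(u \right)} = \left(u + 10\right) + u = \left(10 + u\right) + u = 10 + 2 u$)
$G{\left(W \right)} = W + W^{2} + W^{4}$ ($G{\left(W \right)} = \left(W^{2} + W^{2} W W\right) + W = \left(W^{2} + W^{3} W\right) + W = \left(W^{2} + W^{4}\right) + W = W + W^{2} + W^{4}$)
$\sqrt{\left(1 - -4\right) - 12} G{\left(g{\left(5 \right)} \right)} = \sqrt{\left(1 - -4\right) - 12} \left(10 + 2 \cdot 5\right) \left(1 + \left(10 + 2 \cdot 5\right) + \left(10 + 2 \cdot 5\right)^{3}\right) = \sqrt{\left(1 + 4\right) - 12} \left(10 + 10\right) \left(1 + \left(10 + 10\right) + \left(10 + 10\right)^{3}\right) = \sqrt{5 - 12} \cdot 20 \left(1 + 20 + 20^{3}\right) = \sqrt{-7} \cdot 20 \left(1 + 20 + 8000\right) = i \sqrt{7} \cdot 20 \cdot 8021 = i \sqrt{7} \cdot 160420 = 160420 i \sqrt{7}$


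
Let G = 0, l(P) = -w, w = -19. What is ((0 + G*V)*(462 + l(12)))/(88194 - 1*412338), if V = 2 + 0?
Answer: 0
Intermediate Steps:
l(P) = 19 (l(P) = -1*(-19) = 19)
V = 2
((0 + G*V)*(462 + l(12)))/(88194 - 1*412338) = ((0 + 0*2)*(462 + 19))/(88194 - 1*412338) = ((0 + 0)*481)/(88194 - 412338) = (0*481)/(-324144) = 0*(-1/324144) = 0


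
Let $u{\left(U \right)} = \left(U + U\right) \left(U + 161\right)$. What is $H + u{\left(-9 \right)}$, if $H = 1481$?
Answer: $-1255$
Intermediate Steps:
$u{\left(U \right)} = 2 U \left(161 + U\right)$
$H + u{\left(-9 \right)} = 1481 + 2 \left(-9\right) \left(161 - 9\right) = 1481 + 2 \left(-9\right) 152 = 1481 - 2736 = -1255$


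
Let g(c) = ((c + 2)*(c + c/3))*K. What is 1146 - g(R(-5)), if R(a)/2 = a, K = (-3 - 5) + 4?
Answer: 4718/3 ≈ 1572.7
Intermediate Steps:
K = -4 (K = -8 + 4 = -4)
R(a) = 2*a
g(c) = -16*c*(2 + c)/3 (g(c) = ((c + 2)*(c + c/3))*(-4) = ((2 + c)*(c + c*(⅓)))*(-4) = ((2 + c)*(c + c/3))*(-4) = ((2 + c)*(4*c/3))*(-4) = (4*c*(2 + c)/3)*(-4) = -16*c*(2 + c)/3)
1146 - g(R(-5)) = 1146 - (-16)*2*(-5)*(2 + 2*(-5))/3 = 1146 - (-16)*(-10)*(2 - 10)/3 = 1146 - (-16)*(-10)*(-8)/3 = 1146 - 1*(-1280/3) = 1146 + 1280/3 = 4718/3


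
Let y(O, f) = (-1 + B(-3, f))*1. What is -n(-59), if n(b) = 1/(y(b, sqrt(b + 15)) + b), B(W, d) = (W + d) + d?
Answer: 63/4145 + 4*I*sqrt(11)/4145 ≈ 0.015199 + 0.0032006*I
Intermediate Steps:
B(W, d) = W + 2*d
y(O, f) = -4 + 2*f (y(O, f) = (-1 + (-3 + 2*f))*1 = (-4 + 2*f)*1 = -4 + 2*f)
n(b) = 1/(-4 + b + 2*sqrt(15 + b)) (n(b) = 1/((-4 + 2*sqrt(b + 15)) + b) = 1/((-4 + 2*sqrt(15 + b)) + b) = 1/(-4 + b + 2*sqrt(15 + b)))
-n(-59) = -1/(-4 - 59 + 2*sqrt(15 - 59)) = -1/(-4 - 59 + 2*sqrt(-44)) = -1/(-4 - 59 + 2*(2*I*sqrt(11))) = -1/(-4 - 59 + 4*I*sqrt(11)) = -1/(-63 + 4*I*sqrt(11))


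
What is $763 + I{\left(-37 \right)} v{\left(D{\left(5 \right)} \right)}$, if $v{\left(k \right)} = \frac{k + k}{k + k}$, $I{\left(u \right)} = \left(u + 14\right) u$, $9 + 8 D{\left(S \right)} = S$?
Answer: $1614$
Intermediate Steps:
$D{\left(S \right)} = - \frac{9}{8} + \frac{S}{8}$
$I{\left(u \right)} = u \left(14 + u\right)$ ($I{\left(u \right)} = \left(14 + u\right) u = u \left(14 + u\right)$)
$v{\left(k \right)} = 1$ ($v{\left(k \right)} = \frac{2 k}{2 k} = 2 k \frac{1}{2 k} = 1$)
$763 + I{\left(-37 \right)} v{\left(D{\left(5 \right)} \right)} = 763 + - 37 \left(14 - 37\right) 1 = 763 + \left(-37\right) \left(-23\right) 1 = 763 + 851 \cdot 1 = 763 + 851 = 1614$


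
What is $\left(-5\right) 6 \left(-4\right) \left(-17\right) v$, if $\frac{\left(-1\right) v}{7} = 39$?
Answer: $556920$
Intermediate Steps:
$v = -273$ ($v = \left(-7\right) 39 = -273$)
$\left(-5\right) 6 \left(-4\right) \left(-17\right) v = \left(-5\right) 6 \left(-4\right) \left(-17\right) \left(-273\right) = \left(-30\right) \left(-4\right) \left(-17\right) \left(-273\right) = 120 \left(-17\right) \left(-273\right) = \left(-2040\right) \left(-273\right) = 556920$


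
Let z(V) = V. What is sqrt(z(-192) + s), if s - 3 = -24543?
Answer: 6*I*sqrt(687) ≈ 157.26*I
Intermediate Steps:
s = -24540 (s = 3 - 24543 = -24540)
sqrt(z(-192) + s) = sqrt(-192 - 24540) = sqrt(-24732) = 6*I*sqrt(687)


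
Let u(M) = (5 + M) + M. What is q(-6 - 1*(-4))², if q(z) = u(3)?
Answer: 121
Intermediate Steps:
u(M) = 5 + 2*M
q(z) = 11 (q(z) = 5 + 2*3 = 5 + 6 = 11)
q(-6 - 1*(-4))² = 11² = 121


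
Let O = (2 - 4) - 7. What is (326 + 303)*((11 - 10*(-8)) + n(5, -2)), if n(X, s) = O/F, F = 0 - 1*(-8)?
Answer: 452251/8 ≈ 56531.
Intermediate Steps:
O = -9 (O = -2 - 7 = -9)
F = 8 (F = 0 + 8 = 8)
n(X, s) = -9/8
(326 + 303)*((11 - 10*(-8)) + n(5, -2)) = (326 + 303)*((11 - 10*(-8)) - 9/8) = 629*((11 + 80) - 9/8) = 629*(91 - 9/8) = 629*(719/8) = 452251/8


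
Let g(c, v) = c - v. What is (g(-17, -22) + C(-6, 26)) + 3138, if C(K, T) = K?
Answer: 3137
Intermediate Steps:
(g(-17, -22) + C(-6, 26)) + 3138 = ((-17 - 1*(-22)) - 6) + 3138 = ((-17 + 22) - 6) + 3138 = (5 - 6) + 3138 = -1 + 3138 = 3137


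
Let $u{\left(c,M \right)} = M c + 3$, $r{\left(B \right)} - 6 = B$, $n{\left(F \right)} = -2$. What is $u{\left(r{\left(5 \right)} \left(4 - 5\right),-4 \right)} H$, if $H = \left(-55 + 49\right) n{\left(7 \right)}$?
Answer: $564$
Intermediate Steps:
$r{\left(B \right)} = 6 + B$
$u{\left(c,M \right)} = 3 + M c$
$H = 12$ ($H = \left(-55 + 49\right) \left(-2\right) = \left(-6\right) \left(-2\right) = 12$)
$u{\left(r{\left(5 \right)} \left(4 - 5\right),-4 \right)} H = \left(3 - 4 \left(6 + 5\right) \left(4 - 5\right)\right) 12 = \left(3 - 4 \cdot 11 \left(-1\right)\right) 12 = \left(3 - -44\right) 12 = \left(3 + 44\right) 12 = 47 \cdot 12 = 564$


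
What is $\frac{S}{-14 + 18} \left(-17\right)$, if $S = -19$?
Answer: $\frac{323}{4} \approx 80.75$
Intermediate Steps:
$\frac{S}{-14 + 18} \left(-17\right) = \frac{1}{-14 + 18} \left(-19\right) \left(-17\right) = \frac{1}{4} \left(-19\right) \left(-17\right) = \left(- \frac{19}{4}\right) \left(-17\right) = \frac{323}{4}$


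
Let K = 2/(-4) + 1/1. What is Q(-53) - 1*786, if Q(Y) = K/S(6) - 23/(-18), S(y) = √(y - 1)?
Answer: -14125/18 + √5/10 ≈ -784.50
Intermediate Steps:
S(y) = √(-1 + y)
K = ½ (K = 2*(-¼) + 1*1 = -½ + 1 = ½ ≈ 0.50000)
Q(Y) = 23/18 + √5/10 (Q(Y) = 1/(2*(√(-1 + 6))) - 23/(-18) = 1/(2*(√5)) - 23*(-1/18) = (√5/5)/2 + 23/18 = √5/10 + 23/18 = 23/18 + √5/10)
Q(-53) - 1*786 = (23/18 + √5/10) - 1*786 = (23/18 + √5/10) - 786 = -14125/18 + √5/10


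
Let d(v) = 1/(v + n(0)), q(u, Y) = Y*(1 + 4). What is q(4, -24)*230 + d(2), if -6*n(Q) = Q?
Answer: -55199/2 ≈ -27600.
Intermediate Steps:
n(Q) = -Q/6
q(u, Y) = 5*Y (q(u, Y) = Y*5 = 5*Y)
d(v) = 1/v (d(v) = 1/(v - 1/6*0) = 1/(v + 0) = 1/v)
q(4, -24)*230 + d(2) = (5*(-24))*230 + 1/2 = -120*230 + 1/2 = -27600 + 1/2 = -55199/2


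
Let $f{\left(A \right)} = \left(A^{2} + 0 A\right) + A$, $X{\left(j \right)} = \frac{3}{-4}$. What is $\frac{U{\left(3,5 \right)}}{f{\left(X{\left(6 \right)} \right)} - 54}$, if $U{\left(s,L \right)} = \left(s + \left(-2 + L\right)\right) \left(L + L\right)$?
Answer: $- \frac{320}{289} \approx -1.1073$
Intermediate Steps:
$X{\left(j \right)} = - \frac{3}{4}$ ($X{\left(j \right)} = 3 \left(- \frac{1}{4}\right) = - \frac{3}{4}$)
$U{\left(s,L \right)} = 2 L \left(-2 + L + s\right)$ ($U{\left(s,L \right)} = \left(-2 + L + s\right) 2 L = 2 L \left(-2 + L + s\right)$)
$f{\left(A \right)} = A + A^{2}$ ($f{\left(A \right)} = \left(A^{2} + 0\right) + A = A^{2} + A = A + A^{2}$)
$\frac{U{\left(3,5 \right)}}{f{\left(X{\left(6 \right)} \right)} - 54} = \frac{2 \cdot 5 \left(-2 + 5 + 3\right)}{- \frac{3 \left(1 - \frac{3}{4}\right)}{4} - 54} = \frac{2 \cdot 5 \cdot 6}{\left(- \frac{3}{4}\right) \frac{1}{4} - 54} = \frac{1}{- \frac{3}{16} - 54} \cdot 60 = \frac{1}{- \frac{867}{16}} \cdot 60 = \left(- \frac{16}{867}\right) 60 = - \frac{320}{289}$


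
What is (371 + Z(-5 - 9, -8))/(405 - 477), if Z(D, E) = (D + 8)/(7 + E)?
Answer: -377/72 ≈ -5.2361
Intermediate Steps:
Z(D, E) = (8 + D)/(7 + E)
(371 + Z(-5 - 9, -8))/(405 - 477) = (371 + (8 + (-5 - 9))/(7 - 8))/(405 - 477) = (371 + (8 - 14)/(-1))/(-72) = (371 - 1*(-6))*(-1/72) = (371 + 6)*(-1/72) = 377*(-1/72) = -377/72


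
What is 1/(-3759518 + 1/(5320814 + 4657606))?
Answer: -9978420/37514049601559 ≈ -2.6599e-7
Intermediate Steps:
1/(-3759518 + 1/(5320814 + 4657606)) = 1/(-3759518 + 1/9978420) = 1/(-37514049601559/9978420) = -9978420/37514049601559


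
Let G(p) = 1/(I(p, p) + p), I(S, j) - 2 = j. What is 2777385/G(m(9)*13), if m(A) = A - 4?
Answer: 366614820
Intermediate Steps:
m(A) = -4 + A
I(S, j) = 2 + j
G(p) = 1/(2 + 2*p) (G(p) = 1/((2 + p) + p) = 1/(2 + 2*p))
2777385/G(m(9)*13) = 2777385/((1/(2*(1 + (-4 + 9)*13)))) = 2777385/((1/(2*(1 + 5*13)))) = 2777385/((1/(2*(1 + 65)))) = 2777385/(((½)/66)) = 2777385/(((½)*(1/66))) = 2777385/(1/132) = 2777385*132 = 366614820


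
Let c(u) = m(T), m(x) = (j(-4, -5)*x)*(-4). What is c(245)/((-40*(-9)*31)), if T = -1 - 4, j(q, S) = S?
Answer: -5/558 ≈ -0.0089606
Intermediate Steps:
T = -5
m(x) = 20*x (m(x) = -5*x*(-4) = 20*x)
c(u) = -100 (c(u) = 20*(-5) = -100)
c(245)/((-40*(-9)*31)) = -100/(-40*(-9)*31) = -100/(360*31) = -100/11160 = -100*1/11160 = -5/558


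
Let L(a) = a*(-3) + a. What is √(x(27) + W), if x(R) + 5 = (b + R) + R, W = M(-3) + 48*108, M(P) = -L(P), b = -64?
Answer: √5163 ≈ 71.854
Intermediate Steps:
L(a) = -2*a (L(a) = -3*a + a = -2*a)
M(P) = 2*P (M(P) = -(-2)*P = 2*P)
W = 5178 (W = 2*(-3) + 48*108 = -6 + 5184 = 5178)
x(R) = -69 + 2*R (x(R) = -5 + ((-64 + R) + R) = -5 + (-64 + 2*R) = -69 + 2*R)
√(x(27) + W) = √((-69 + 2*27) + 5178) = √((-69 + 54) + 5178) = √(-15 + 5178) = √5163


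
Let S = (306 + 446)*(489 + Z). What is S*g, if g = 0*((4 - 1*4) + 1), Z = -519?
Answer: 0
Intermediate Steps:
g = 0 (g = 0*((4 - 4) + 1) = 0*(0 + 1) = 0*1 = 0)
S = -22560 (S = (306 + 446)*(489 - 519) = 752*(-30) = -22560)
S*g = -22560*0 = 0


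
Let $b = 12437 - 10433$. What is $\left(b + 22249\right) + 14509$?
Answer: $38762$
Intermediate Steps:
$b = 2004$
$\left(b + 22249\right) + 14509 = \left(2004 + 22249\right) + 14509 = 24253 + 14509 = 38762$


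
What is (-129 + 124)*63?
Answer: -315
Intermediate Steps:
(-129 + 124)*63 = -5*63 = -315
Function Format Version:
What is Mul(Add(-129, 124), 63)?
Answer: -315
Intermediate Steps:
Mul(Add(-129, 124), 63) = Mul(-5, 63) = -315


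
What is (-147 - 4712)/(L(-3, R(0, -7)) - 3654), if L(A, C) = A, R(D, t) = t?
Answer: 4859/3657 ≈ 1.3287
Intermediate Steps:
(-147 - 4712)/(L(-3, R(0, -7)) - 3654) = (-147 - 4712)/(-3 - 3654) = -4859/(-3657) = -4859*(-1/3657) = 4859/3657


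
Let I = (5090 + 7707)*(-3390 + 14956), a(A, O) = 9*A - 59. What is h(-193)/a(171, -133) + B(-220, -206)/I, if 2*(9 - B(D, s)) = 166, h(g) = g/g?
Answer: 73950291/109527475480 ≈ 0.00067518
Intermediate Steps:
a(A, O) = -59 + 9*A
h(g) = 1
B(D, s) = -74 (B(D, s) = 9 - ½*166 = 9 - 83 = -74)
I = 148010102 (I = 12797*11566 = 148010102)
h(-193)/a(171, -133) + B(-220, -206)/I = 1/(-59 + 9*171) - 74/148010102 = 1/(-59 + 1539) - 74*1/148010102 = 1/1480 - 37/74005051 = 73950291/109527475480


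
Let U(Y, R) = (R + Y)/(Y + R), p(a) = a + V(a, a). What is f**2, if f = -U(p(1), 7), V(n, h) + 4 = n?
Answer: 1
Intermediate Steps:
V(n, h) = -4 + n
p(a) = -4 + 2*a (p(a) = a + (-4 + a) = -4 + 2*a)
U(Y, R) = 1 (U(Y, R) = (R + Y)/(R + Y) = 1)
f = -1 (f = -1*1 = -1)
f**2 = (-1)**2 = 1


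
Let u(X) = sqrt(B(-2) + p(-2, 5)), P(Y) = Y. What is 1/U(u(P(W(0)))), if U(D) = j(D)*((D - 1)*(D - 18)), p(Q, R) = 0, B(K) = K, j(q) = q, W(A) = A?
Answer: sqrt(2)/(2*(16*I + 19*sqrt(2))) ≈ 0.019427 - 0.011568*I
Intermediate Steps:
u(X) = I*sqrt(2) (u(X) = sqrt(-2 + 0) = sqrt(-2) = I*sqrt(2))
U(D) = D*(-1 + D)*(-18 + D) (U(D) = D*((D - 1)*(D - 18)) = D*((-1 + D)*(-18 + D)) = D*(-1 + D)*(-18 + D))
1/U(u(P(W(0)))) = 1/((I*sqrt(2))*(18 + (I*sqrt(2))**2 - 19*I*sqrt(2))) = 1/((I*sqrt(2))*(18 - 2 - 19*I*sqrt(2))) = 1/((I*sqrt(2))*(16 - 19*I*sqrt(2))) = 1/(I*sqrt(2)*(16 - 19*I*sqrt(2))) = -I*sqrt(2)/(2*(16 - 19*I*sqrt(2)))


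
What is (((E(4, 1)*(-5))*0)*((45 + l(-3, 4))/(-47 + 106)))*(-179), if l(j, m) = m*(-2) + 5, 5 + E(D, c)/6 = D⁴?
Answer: 0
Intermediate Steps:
E(D, c) = -30 + 6*D⁴
l(j, m) = 5 - 2*m (l(j, m) = -2*m + 5 = 5 - 2*m)
(((E(4, 1)*(-5))*0)*((45 + l(-3, 4))/(-47 + 106)))*(-179) = ((((-30 + 6*4⁴)*(-5))*0)*((45 + (5 - 2*4))/(-47 + 106)))*(-179) = ((((-30 + 6*256)*(-5))*0)*((45 + (5 - 8))/59))*(-179) = ((((-30 + 1536)*(-5))*0)*((45 - 3)*(1/59)))*(-179) = (((1506*(-5))*0)*(42*(1/59)))*(-179) = (-7530*0*(42/59))*(-179) = (0*(42/59))*(-179) = 0*(-179) = 0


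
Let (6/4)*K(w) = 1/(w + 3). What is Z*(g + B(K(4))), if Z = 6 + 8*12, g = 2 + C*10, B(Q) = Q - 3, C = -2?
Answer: -14926/7 ≈ -2132.3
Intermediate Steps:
K(w) = 2/(3*(3 + w)) (K(w) = 2/(3*(w + 3)) = 2/(3*(3 + w)))
B(Q) = -3 + Q
g = -18 (g = 2 - 2*10 = 2 - 20 = -18)
Z = 102 (Z = 6 + 96 = 102)
Z*(g + B(K(4))) = 102*(-18 + (-3 + 2/(3*(3 + 4)))) = 102*(-18 + (-3 + (2/3)/7)) = 102*(-18 + (-3 + (2/3)*(1/7))) = 102*(-18 + (-3 + 2/21)) = 102*(-18 - 61/21) = 102*(-439/21) = -14926/7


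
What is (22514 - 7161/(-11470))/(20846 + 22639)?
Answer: 8330411/16089450 ≈ 0.51776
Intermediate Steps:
(22514 - 7161/(-11470))/(20846 + 22639) = (22514 - 7161*(-1/11470))/43485 = (22514 + 231/370)*(1/43485) = (8330411/370)*(1/43485) = 8330411/16089450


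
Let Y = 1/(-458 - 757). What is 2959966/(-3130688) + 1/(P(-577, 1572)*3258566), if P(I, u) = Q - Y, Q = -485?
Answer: -710461481476613633/751438777686128224 ≈ -0.94547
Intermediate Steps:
Y = -1/1215 (Y = 1/(-1215) = -1/1215 ≈ -0.00082305)
P(I, u) = -589274/1215 (P(I, u) = -485 - 1*(-1/1215) = -485 + 1/1215 = -589274/1215)
2959966/(-3130688) + 1/(P(-577, 1572)*3258566) = 2959966/(-3130688) + 1/(-589274/1215*3258566) = 2959966*(-1/3130688) - 1215/589274*1/3258566 = -1479983/1565344 - 1215/1920188221084 = -710461481476613633/751438777686128224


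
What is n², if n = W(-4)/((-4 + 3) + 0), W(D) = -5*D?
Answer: 400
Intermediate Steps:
n = -20 (n = (-5*(-4))/((-4 + 3) + 0) = 20/(-1 + 0) = 20/(-1) = 20*(-1) = -20)
n² = (-20)² = 400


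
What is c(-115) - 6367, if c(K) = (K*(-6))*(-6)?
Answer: -10507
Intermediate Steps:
c(K) = 36*K (c(K) = -6*K*(-6) = 36*K)
c(-115) - 6367 = 36*(-115) - 6367 = -4140 - 6367 = -10507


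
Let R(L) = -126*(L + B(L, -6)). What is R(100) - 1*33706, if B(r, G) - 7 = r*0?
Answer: -47188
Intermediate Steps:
B(r, G) = 7 (B(r, G) = 7 + r*0 = 7 + 0 = 7)
R(L) = -882 - 126*L (R(L) = -126*(L + 7) = -126*(7 + L) = -882 - 126*L)
R(100) - 1*33706 = (-882 - 126*100) - 1*33706 = (-882 - 12600) - 33706 = -13482 - 33706 = -47188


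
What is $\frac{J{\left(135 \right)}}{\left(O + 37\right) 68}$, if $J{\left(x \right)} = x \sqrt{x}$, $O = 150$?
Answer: $\frac{405 \sqrt{15}}{12716} \approx 0.12335$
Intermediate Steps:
$J{\left(x \right)} = x^{\frac{3}{2}}$
$\frac{J{\left(135 \right)}}{\left(O + 37\right) 68} = \frac{135^{\frac{3}{2}}}{\left(150 + 37\right) 68} = \frac{405 \sqrt{15}}{187 \cdot 68} = \frac{405 \sqrt{15}}{12716}$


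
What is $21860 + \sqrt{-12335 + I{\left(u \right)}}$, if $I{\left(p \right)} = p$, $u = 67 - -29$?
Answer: $21860 + i \sqrt{12239} \approx 21860.0 + 110.63 i$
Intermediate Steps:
$u = 96$ ($u = 67 + 29 = 96$)
$21860 + \sqrt{-12335 + I{\left(u \right)}} = 21860 + \sqrt{-12335 + 96} = 21860 + \sqrt{-12239} = 21860 + i \sqrt{12239}$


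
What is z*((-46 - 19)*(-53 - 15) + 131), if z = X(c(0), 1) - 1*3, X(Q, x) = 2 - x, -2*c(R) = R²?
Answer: -9102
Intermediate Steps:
c(R) = -R²/2
z = -2 (z = (2 - 1*1) - 1*3 = (2 - 1) - 3 = 1 - 3 = -2)
z*((-46 - 19)*(-53 - 15) + 131) = -2*((-46 - 19)*(-53 - 15) + 131) = -2*(-65*(-68) + 131) = -2*(4420 + 131) = -2*4551 = -9102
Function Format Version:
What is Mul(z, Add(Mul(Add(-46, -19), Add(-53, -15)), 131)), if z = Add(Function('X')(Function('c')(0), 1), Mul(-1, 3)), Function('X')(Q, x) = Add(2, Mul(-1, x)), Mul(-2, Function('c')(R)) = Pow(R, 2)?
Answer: -9102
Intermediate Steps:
Function('c')(R) = Mul(Rational(-1, 2), Pow(R, 2))
z = -2 (z = Add(Add(2, Mul(-1, 1)), Mul(-1, 3)) = Add(Add(2, -1), -3) = Add(1, -3) = -2)
Mul(z, Add(Mul(Add(-46, -19), Add(-53, -15)), 131)) = Mul(-2, Add(Mul(Add(-46, -19), Add(-53, -15)), 131)) = Mul(-2, Add(Mul(-65, -68), 131)) = Mul(-2, Add(4420, 131)) = Mul(-2, 4551) = -9102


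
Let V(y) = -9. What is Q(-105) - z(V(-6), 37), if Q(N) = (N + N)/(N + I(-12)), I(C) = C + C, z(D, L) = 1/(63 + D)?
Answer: 3737/2322 ≈ 1.6094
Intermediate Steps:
I(C) = 2*C
Q(N) = 2*N/(-24 + N) (Q(N) = (N + N)/(N + 2*(-12)) = (2*N)/(N - 24) = (2*N)/(-24 + N) = 2*N/(-24 + N))
Q(-105) - z(V(-6), 37) = 2*(-105)/(-24 - 105) - 1/(63 - 9) = 2*(-105)/(-129) - 1/54 = 2*(-105)*(-1/129) - 1*1/54 = 70/43 - 1/54 = 3737/2322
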